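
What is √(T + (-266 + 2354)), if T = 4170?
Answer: √6258 ≈ 79.108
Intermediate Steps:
√(T + (-266 + 2354)) = √(4170 + (-266 + 2354)) = √(4170 + 2088) = √6258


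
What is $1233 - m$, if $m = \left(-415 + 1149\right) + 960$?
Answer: $-461$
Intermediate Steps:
$m = 1694$ ($m = 734 + 960 = 1694$)
$1233 - m = 1233 - 1694 = -461$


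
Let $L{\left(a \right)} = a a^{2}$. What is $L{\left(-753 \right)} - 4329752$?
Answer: $-431287529$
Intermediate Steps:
$L{\left(a \right)} = a^{3}$
$L{\left(-753 \right)} - 4329752 = \left(-753\right)^{3} - 4329752 = -426957777 - 4329752 = -431287529$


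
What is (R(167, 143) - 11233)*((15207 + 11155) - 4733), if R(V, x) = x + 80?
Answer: -238135290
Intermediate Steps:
R(V, x) = 80 + x
(R(167, 143) - 11233)*((15207 + 11155) - 4733) = ((80 + 143) - 11233)*((15207 + 11155) - 4733) = (223 - 11233)*(26362 - 4733) = -11010*21629 = -238135290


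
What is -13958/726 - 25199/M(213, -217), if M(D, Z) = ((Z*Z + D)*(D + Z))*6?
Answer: -879305395/45788336 ≈ -19.204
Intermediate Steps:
M(D, Z) = 6*(D + Z)*(D + Z²) (M(D, Z) = ((Z² + D)*(D + Z))*6 = ((D + Z²)*(D + Z))*6 = ((D + Z)*(D + Z²))*6 = 6*(D + Z)*(D + Z²))
-13958/726 - 25199/M(213, -217) = -13958/726 - 25199/(6*213² + 6*(-217)³ + 6*213*(-217) + 6*213*(-217)²) = -13958*1/726 - 25199/(6*45369 + 6*(-10218313) - 277326 + 6*213*47089) = -6979/363 - 25199/(272214 - 61309878 - 277326 + 60179742) = -6979/363 - 25199/(-1135248) = -6979/363 - 25199*(-1/1135248) = -6979/363 + 25199/1135248 = -879305395/45788336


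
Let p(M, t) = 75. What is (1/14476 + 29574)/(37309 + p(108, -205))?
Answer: 428113225/541170784 ≈ 0.79109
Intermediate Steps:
(1/14476 + 29574)/(37309 + p(108, -205)) = (1/14476 + 29574)/(37309 + 75) = (1/14476 + 29574)/37384 = (428113225/14476)*(1/37384) = 428113225/541170784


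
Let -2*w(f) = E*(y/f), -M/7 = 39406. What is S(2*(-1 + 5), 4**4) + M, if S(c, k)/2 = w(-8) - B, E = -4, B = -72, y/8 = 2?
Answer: -275706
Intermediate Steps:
M = -275842 (M = -7*39406 = -275842)
y = 16 (y = 8*2 = 16)
w(f) = 32/f (w(f) = -(-2)*16/f = -(-32)/f = 32/f)
S(c, k) = 136 (S(c, k) = 2*(32/(-8) - 1*(-72)) = 2*(32*(-1/8) + 72) = 2*(-4 + 72) = 2*68 = 136)
S(2*(-1 + 5), 4**4) + M = 136 - 275842 = -275706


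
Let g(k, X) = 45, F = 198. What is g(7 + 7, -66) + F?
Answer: 243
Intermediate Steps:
g(7 + 7, -66) + F = 45 + 198 = 243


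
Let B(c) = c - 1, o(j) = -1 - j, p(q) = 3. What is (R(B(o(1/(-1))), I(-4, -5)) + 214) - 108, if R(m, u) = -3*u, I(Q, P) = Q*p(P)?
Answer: 142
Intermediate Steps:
B(c) = -1 + c
I(Q, P) = 3*Q (I(Q, P) = Q*3 = 3*Q)
(R(B(o(1/(-1))), I(-4, -5)) + 214) - 108 = (-9*(-4) + 214) - 108 = (-3*(-12) + 214) - 108 = (36 + 214) - 108 = 250 - 108 = 142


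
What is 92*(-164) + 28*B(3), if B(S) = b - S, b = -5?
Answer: -15312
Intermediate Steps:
B(S) = -5 - S
92*(-164) + 28*B(3) = 92*(-164) + 28*(-5 - 1*3) = -15088 + 28*(-5 - 3) = -15088 + 28*(-8) = -15088 - 224 = -15312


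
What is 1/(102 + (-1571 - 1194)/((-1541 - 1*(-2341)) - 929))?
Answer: 129/15923 ≈ 0.0081015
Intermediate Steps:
1/(102 + (-1571 - 1194)/((-1541 - 1*(-2341)) - 929)) = 1/(102 - 2765/((-1541 + 2341) - 929)) = 1/(102 - 2765/(800 - 929)) = 1/(102 - 2765/(-129)) = 1/(102 - 2765*(-1/129)) = 1/(102 + 2765/129) = 1/(15923/129) = 129/15923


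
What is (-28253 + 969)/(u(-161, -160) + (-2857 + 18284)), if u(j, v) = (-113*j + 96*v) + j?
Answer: -27284/18099 ≈ -1.5075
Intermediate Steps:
u(j, v) = -112*j + 96*v
(-28253 + 969)/(u(-161, -160) + (-2857 + 18284)) = (-28253 + 969)/((-112*(-161) + 96*(-160)) + (-2857 + 18284)) = -27284/((18032 - 15360) + 15427) = -27284/(2672 + 15427) = -27284/18099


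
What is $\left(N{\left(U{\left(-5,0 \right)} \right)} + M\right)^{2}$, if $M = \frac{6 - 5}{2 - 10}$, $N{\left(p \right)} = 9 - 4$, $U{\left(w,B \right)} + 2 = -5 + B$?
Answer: $\frac{1521}{64} \approx 23.766$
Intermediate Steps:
$U{\left(w,B \right)} = -7 + B$ ($U{\left(w,B \right)} = -2 + \left(-5 + B\right) = -7 + B$)
$N{\left(p \right)} = 5$ ($N{\left(p \right)} = 9 - 4 = 5$)
$M = - \frac{1}{8}$ ($M = \frac{1}{-8} \cdot 1 = \left(- \frac{1}{8}\right) 1 = - \frac{1}{8} \approx -0.125$)
$\left(N{\left(U{\left(-5,0 \right)} \right)} + M\right)^{2} = \left(5 - \frac{1}{8}\right)^{2} = \left(\frac{39}{8}\right)^{2} = \frac{1521}{64}$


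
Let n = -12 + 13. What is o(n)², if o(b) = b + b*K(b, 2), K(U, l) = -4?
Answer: 9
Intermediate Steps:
n = 1
o(b) = -3*b (o(b) = b + b*(-4) = b - 4*b = -3*b)
o(n)² = (-3*1)² = (-3)² = 9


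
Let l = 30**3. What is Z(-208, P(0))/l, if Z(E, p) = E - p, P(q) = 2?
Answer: -7/900 ≈ -0.0077778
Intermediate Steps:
l = 27000
Z(-208, P(0))/l = (-208 - 1*2)/27000 = (-208 - 2)*(1/27000) = -210*1/27000 = -7/900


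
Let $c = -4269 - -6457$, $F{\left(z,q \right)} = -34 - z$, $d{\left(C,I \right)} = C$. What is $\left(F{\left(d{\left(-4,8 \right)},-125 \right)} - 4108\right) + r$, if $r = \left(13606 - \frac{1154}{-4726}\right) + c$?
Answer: $\frac{27543705}{2363} \approx 11656.0$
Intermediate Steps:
$c = 2188$ ($c = -4269 + 6457 = 2188$)
$r = \frac{37321799}{2363}$ ($r = \left(13606 - \frac{1154}{-4726}\right) + 2188 = \left(13606 - - \frac{577}{2363}\right) + 2188 = \left(13606 + \frac{577}{2363}\right) + 2188 = \frac{32151555}{2363} + 2188 = \frac{37321799}{2363} \approx 15794.0$)
$\left(F{\left(d{\left(-4,8 \right)},-125 \right)} - 4108\right) + r = \left(\left(-34 - -4\right) - 4108\right) + \frac{37321799}{2363} = \left(\left(-34 + 4\right) - 4108\right) + \frac{37321799}{2363} = \left(-30 - 4108\right) + \frac{37321799}{2363} = -4138 + \frac{37321799}{2363} = \frac{27543705}{2363}$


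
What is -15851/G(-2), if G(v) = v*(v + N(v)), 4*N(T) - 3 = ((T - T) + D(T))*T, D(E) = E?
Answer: -31702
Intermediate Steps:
N(T) = 3/4 + T**2/4 (N(T) = 3/4 + (((T - T) + T)*T)/4 = 3/4 + ((0 + T)*T)/4 = 3/4 + (T*T)/4 = 3/4 + T**2/4)
G(v) = v*(3/4 + v + v**2/4) (G(v) = v*(v + (3/4 + v**2/4)) = v*(3/4 + v + v**2/4))
-15851/G(-2) = -15851/((1/4)*(-2)*(3 + (-2)**2 + 4*(-2))) = -15851/((1/4)*(-2)*(3 + 4 - 8)) = -15851/((1/4)*(-2)*(-1)) = -15851/(1/2) = 2*(-15851) = -31702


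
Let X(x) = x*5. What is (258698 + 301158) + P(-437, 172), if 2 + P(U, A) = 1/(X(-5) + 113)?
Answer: 49267153/88 ≈ 5.5985e+5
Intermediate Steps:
X(x) = 5*x
P(U, A) = -175/88 (P(U, A) = -2 + 1/(5*(-5) + 113) = -2 + 1/(-25 + 113) = -2 + 1/88 = -175/88)
(258698 + 301158) + P(-437, 172) = (258698 + 301158) - 175/88 = 559856 - 175/88 = 49267153/88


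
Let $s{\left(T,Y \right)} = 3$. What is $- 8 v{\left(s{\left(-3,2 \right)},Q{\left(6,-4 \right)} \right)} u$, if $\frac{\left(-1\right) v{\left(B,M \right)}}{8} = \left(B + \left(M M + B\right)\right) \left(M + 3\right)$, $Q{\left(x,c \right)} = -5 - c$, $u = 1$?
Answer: $896$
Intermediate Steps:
$v{\left(B,M \right)} = - 8 \left(3 + M\right) \left(M^{2} + 2 B\right)$ ($v{\left(B,M \right)} = - 8 \left(B + \left(M M + B\right)\right) \left(M + 3\right) = - 8 \left(B + \left(M^{2} + B\right)\right) \left(3 + M\right) = - 8 \left(B + \left(B + M^{2}\right)\right) \left(3 + M\right) = - 8 \left(M^{2} + 2 B\right) \left(3 + M\right) = - 8 \left(3 + M\right) \left(M^{2} + 2 B\right)$)
$- 8 v{\left(s{\left(-3,2 \right)},Q{\left(6,-4 \right)} \right)} u = - 8 \left(\left(-48\right) 3 - 24 \left(-5 - -4\right)^{2} - 8 \left(-5 - -4\right)^{3} - 48 \left(-5 - -4\right)\right) 1 = - 8 \left(-144 - 24 \left(-5 + 4\right)^{2} - 8 \left(-5 + 4\right)^{3} - 48 \left(-5 + 4\right)\right) 1 = - 8 \left(-144 - 24 \left(-1\right)^{2} - 8 \left(-1\right)^{3} - 48 \left(-1\right)\right) 1 = - 8 \left(-144 - 24 - -8 + 48\right) 1 = - 8 \left(-144 - 24 + 8 + 48\right) 1 = \left(-8\right) \left(-112\right) 1 = 896 \cdot 1 = 896$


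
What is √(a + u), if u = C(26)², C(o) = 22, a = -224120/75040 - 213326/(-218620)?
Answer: √1266784382686489555/51266390 ≈ 21.954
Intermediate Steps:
a = -206182071/102532780 (a = -224120*1/75040 - 213326*(-1/218620) = -5603/1876 + 106663/109310 = -206182071/102532780 ≈ -2.0109)
u = 484 (u = 22² = 484)
√(a + u) = √(-206182071/102532780 + 484) = √(49419683449/102532780) = √1266784382686489555/51266390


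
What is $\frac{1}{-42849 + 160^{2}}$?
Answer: $- \frac{1}{17249} \approx -5.7974 \cdot 10^{-5}$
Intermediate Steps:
$\frac{1}{-42849 + 160^{2}} = \frac{1}{-42849 + 25600} = \frac{1}{-17249} = - \frac{1}{17249}$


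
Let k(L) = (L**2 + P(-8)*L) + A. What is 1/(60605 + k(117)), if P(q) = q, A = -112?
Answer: 1/73246 ≈ 1.3653e-5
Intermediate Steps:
k(L) = -112 + L**2 - 8*L (k(L) = (L**2 - 8*L) - 112 = -112 + L**2 - 8*L)
1/(60605 + k(117)) = 1/(60605 + (-112 + 117**2 - 8*117)) = 1/(60605 + (-112 + 13689 - 936)) = 1/(60605 + 12641) = 1/73246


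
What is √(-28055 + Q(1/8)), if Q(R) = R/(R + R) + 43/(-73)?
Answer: I*√598022278/146 ≈ 167.5*I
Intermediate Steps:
Q(R) = -13/146 (Q(R) = R/((2*R)) + 43*(-1/73) = R*(1/(2*R)) - 43/73 = ½ - 43/73 = -13/146)
√(-28055 + Q(1/8)) = √(-28055 - 13/146) = √(-4096043/146) = I*√598022278/146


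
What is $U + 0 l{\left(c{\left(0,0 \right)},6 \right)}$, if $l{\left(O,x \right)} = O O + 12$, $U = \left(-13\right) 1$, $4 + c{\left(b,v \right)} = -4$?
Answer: $-13$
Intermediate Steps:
$c{\left(b,v \right)} = -8$ ($c{\left(b,v \right)} = -4 - 4 = -8$)
$U = -13$
$l{\left(O,x \right)} = 12 + O^{2}$ ($l{\left(O,x \right)} = O^{2} + 12 = 12 + O^{2}$)
$U + 0 l{\left(c{\left(0,0 \right)},6 \right)} = -13 + 0 \left(12 + \left(-8\right)^{2}\right) = -13 + 0 \left(12 + 64\right) = -13 + 0 \cdot 76 = -13 + 0 = -13$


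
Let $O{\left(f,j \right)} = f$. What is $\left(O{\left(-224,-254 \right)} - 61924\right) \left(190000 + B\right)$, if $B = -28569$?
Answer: $-10032613788$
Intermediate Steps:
$\left(O{\left(-224,-254 \right)} - 61924\right) \left(190000 + B\right) = \left(-224 - 61924\right) \left(190000 - 28569\right) = \left(-62148\right) 161431 = -10032613788$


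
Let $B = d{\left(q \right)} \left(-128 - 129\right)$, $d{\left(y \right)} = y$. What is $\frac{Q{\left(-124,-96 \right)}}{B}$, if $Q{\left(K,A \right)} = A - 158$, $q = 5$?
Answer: $\frac{254}{1285} \approx 0.19767$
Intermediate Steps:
$B = -1285$ ($B = 5 \left(-128 - 129\right) = 5 \left(-257\right) = -1285$)
$Q{\left(K,A \right)} = -158 + A$ ($Q{\left(K,A \right)} = A - 158 = -158 + A$)
$\frac{Q{\left(-124,-96 \right)}}{B} = \frac{-158 - 96}{-1285} = \left(-254\right) \left(- \frac{1}{1285}\right) = \frac{254}{1285}$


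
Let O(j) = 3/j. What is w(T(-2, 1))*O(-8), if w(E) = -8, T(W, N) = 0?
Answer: 3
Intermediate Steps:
w(T(-2, 1))*O(-8) = -24/(-8) = -24*(-1)/8 = -8*(-3/8) = 3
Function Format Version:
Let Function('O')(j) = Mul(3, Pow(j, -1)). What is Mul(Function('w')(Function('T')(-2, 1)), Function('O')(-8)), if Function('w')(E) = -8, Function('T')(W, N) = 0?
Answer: 3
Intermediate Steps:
Mul(Function('w')(Function('T')(-2, 1)), Function('O')(-8)) = Mul(-8, Mul(3, Pow(-8, -1))) = Mul(-8, Mul(3, Rational(-1, 8))) = Mul(-8, Rational(-3, 8)) = 3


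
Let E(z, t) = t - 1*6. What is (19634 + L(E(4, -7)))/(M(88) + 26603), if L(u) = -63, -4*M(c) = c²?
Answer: 19571/24667 ≈ 0.79341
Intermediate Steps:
E(z, t) = -6 + t (E(z, t) = t - 6 = -6 + t)
M(c) = -c²/4
(19634 + L(E(4, -7)))/(M(88) + 26603) = (19634 - 63)/(-¼*88² + 26603) = 19571/(-¼*7744 + 26603) = 19571/(-1936 + 26603) = 19571/24667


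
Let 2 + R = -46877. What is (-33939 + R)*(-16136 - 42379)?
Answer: 4729065270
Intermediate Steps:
R = -46879 (R = -2 - 46877 = -46879)
(-33939 + R)*(-16136 - 42379) = (-33939 - 46879)*(-16136 - 42379) = -80818*(-58515) = 4729065270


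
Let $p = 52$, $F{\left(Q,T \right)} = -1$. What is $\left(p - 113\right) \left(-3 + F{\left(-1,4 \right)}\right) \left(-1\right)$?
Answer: $-244$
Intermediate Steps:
$\left(p - 113\right) \left(-3 + F{\left(-1,4 \right)}\right) \left(-1\right) = \left(52 - 113\right) \left(-3 - 1\right) \left(-1\right) = - 61 \left(\left(-4\right) \left(-1\right)\right) = \left(-61\right) 4 = -244$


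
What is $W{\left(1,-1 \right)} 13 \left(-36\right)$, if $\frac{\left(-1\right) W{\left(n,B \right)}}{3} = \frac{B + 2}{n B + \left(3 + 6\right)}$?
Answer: $\frac{351}{2} \approx 175.5$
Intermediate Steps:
$W{\left(n,B \right)} = - \frac{3 \left(2 + B\right)}{9 + B n}$ ($W{\left(n,B \right)} = - 3 \frac{B + 2}{n B + \left(3 + 6\right)} = - 3 \frac{2 + B}{B n + 9} = - 3 \frac{2 + B}{9 + B n} = - \frac{3 \left(2 + B\right)}{9 + B n}$)
$W{\left(1,-1 \right)} 13 \left(-36\right) = \frac{3 \left(-2 - -1\right)}{9 - 1} \cdot 13 \left(-36\right) = \frac{3 \left(-2 + 1\right)}{9 - 1} \cdot 13 \left(-36\right) = 3 \cdot \frac{1}{8} \left(-1\right) 13 \left(-36\right) = \left(- \frac{3}{8}\right) 13 \left(-36\right) = \left(- \frac{39}{8}\right) \left(-36\right) = \frac{351}{2}$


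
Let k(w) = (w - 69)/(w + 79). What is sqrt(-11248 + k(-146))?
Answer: I*sqrt(50477867)/67 ≈ 106.04*I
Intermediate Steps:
k(w) = (-69 + w)/(79 + w)
sqrt(-11248 + k(-146)) = sqrt(-11248 + (-69 - 146)/(79 - 146)) = sqrt(-11248 - 215/(-67)) = sqrt(-11248 - 1/67*(-215)) = sqrt(-11248 + 215/67) = sqrt(-753401/67) = I*sqrt(50477867)/67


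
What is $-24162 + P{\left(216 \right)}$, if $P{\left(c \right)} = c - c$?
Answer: $-24162$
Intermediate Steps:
$P{\left(c \right)} = 0$
$-24162 + P{\left(216 \right)} = -24162 + 0 = -24162$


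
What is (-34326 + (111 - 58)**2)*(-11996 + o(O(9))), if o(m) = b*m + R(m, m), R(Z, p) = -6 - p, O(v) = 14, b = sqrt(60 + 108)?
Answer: 378708272 - 882476*sqrt(42) ≈ 3.7299e+8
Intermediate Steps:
b = 2*sqrt(42) (b = sqrt(168) = 2*sqrt(42) ≈ 12.961)
o(m) = -6 - m + 2*m*sqrt(42) (o(m) = (2*sqrt(42))*m + (-6 - m) = 2*m*sqrt(42) + (-6 - m) = -6 - m + 2*m*sqrt(42))
(-34326 + (111 - 58)**2)*(-11996 + o(O(9))) = (-34326 + (111 - 58)**2)*(-11996 + (-6 - 1*14 + 2*14*sqrt(42))) = (-34326 + 53**2)*(-11996 + (-6 - 14 + 28*sqrt(42))) = (-34326 + 2809)*(-11996 + (-20 + 28*sqrt(42))) = -31517*(-12016 + 28*sqrt(42)) = 378708272 - 882476*sqrt(42)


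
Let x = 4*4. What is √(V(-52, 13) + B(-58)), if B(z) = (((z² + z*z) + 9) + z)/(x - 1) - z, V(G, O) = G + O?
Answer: 2*√26115/15 ≈ 21.547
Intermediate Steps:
x = 16
B(z) = ⅗ - 14*z/15 + 2*z²/15 (B(z) = (((z² + z*z) + 9) + z)/(16 - 1) - z = (((z² + z²) + 9) + z)/15 - z = ((2*z² + 9) + z)*(1/15) - z = ((9 + 2*z²) + z)*(1/15) - z = (9 + z + 2*z²)*(1/15) - z = (⅗ + z/15 + 2*z²/15) - z = ⅗ - 14*z/15 + 2*z²/15)
√(V(-52, 13) + B(-58)) = √((-52 + 13) + (⅗ - 14/15*(-58) + (2/15)*(-58)²)) = √(-39 + (⅗ + 812/15 + (2/15)*3364)) = √(-39 + (⅗ + 812/15 + 6728/15)) = √(-39 + 7549/15) = √(6964/15) = 2*√26115/15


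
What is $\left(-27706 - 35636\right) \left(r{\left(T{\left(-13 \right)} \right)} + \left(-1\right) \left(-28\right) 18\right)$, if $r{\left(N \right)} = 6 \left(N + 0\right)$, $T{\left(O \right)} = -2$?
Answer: $-31164264$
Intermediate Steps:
$r{\left(N \right)} = 6 N$
$\left(-27706 - 35636\right) \left(r{\left(T{\left(-13 \right)} \right)} + \left(-1\right) \left(-28\right) 18\right) = \left(-27706 - 35636\right) \left(6 \left(-2\right) + \left(-1\right) \left(-28\right) 18\right) = - 63342 \left(-12 + 28 \cdot 18\right) = - 63342 \left(-12 + 504\right) = \left(-63342\right) 492 = -31164264$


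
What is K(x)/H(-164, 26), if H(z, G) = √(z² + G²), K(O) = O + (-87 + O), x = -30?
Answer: -147*√6893/13786 ≈ -0.88529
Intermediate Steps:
K(O) = -87 + 2*O
H(z, G) = √(G² + z²)
K(x)/H(-164, 26) = (-87 + 2*(-30))/(√(26² + (-164)²)) = (-87 - 60)/(√(676 + 26896)) = -147*√6893/13786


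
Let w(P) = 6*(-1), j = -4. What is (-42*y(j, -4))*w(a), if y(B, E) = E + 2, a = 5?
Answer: -504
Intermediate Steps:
y(B, E) = 2 + E
w(P) = -6
(-42*y(j, -4))*w(a) = -42*(2 - 4)*(-6) = -42*(-2)*(-6) = 84*(-6) = -504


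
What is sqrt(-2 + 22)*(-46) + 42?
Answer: 42 - 92*sqrt(5) ≈ -163.72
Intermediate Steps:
sqrt(-2 + 22)*(-46) + 42 = sqrt(20)*(-46) + 42 = (2*sqrt(5))*(-46) + 42 = -92*sqrt(5) + 42 = 42 - 92*sqrt(5)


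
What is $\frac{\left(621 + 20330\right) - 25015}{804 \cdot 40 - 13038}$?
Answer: $- \frac{2032}{9561} \approx -0.21253$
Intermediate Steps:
$\frac{\left(621 + 20330\right) - 25015}{804 \cdot 40 - 13038} = \frac{20951 - 25015}{32160 - 13038} = - \frac{4064}{19122} = \left(-4064\right) \frac{1}{19122} = - \frac{2032}{9561}$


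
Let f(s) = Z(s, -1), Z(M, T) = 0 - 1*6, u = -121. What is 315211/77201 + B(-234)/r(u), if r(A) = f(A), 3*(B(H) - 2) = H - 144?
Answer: 5732095/231603 ≈ 24.750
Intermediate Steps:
Z(M, T) = -6 (Z(M, T) = 0 - 6 = -6)
f(s) = -6
B(H) = -46 + H/3 (B(H) = 2 + (H - 144)/3 = 2 + (-144 + H)/3 = 2 + (-48 + H/3) = -46 + H/3)
r(A) = -6
315211/77201 + B(-234)/r(u) = 315211/77201 + (-46 + (1/3)*(-234))/(-6) = 315211*(1/77201) + (-46 - 78)*(-1/6) = 315211/77201 - 124*(-1/6) = 315211/77201 + 62/3 = 5732095/231603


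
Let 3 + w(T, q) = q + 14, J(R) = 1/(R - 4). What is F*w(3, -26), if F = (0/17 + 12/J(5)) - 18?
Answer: 90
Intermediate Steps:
J(R) = 1/(-4 + R)
w(T, q) = 11 + q (w(T, q) = -3 + (q + 14) = -3 + (14 + q) = 11 + q)
F = -6 (F = (0/17 + 12/(1/(-4 + 5))) - 18 = (0*(1/17) + 12/(1/1)) - 18 = (0 + 12/1) - 18 = (0 + 12*1) - 18 = (0 + 12) - 18 = 12 - 18 = -6)
F*w(3, -26) = -6*(11 - 26) = -6*(-15) = 90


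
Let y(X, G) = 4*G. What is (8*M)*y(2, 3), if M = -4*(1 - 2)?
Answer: 384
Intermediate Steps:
M = 4 (M = -4*(-1) = 4)
(8*M)*y(2, 3) = (8*4)*(4*3) = 32*12 = 384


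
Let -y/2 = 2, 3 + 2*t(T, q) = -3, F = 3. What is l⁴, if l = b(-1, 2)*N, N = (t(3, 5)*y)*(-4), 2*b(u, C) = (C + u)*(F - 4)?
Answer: 331776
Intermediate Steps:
t(T, q) = -3 (t(T, q) = -3/2 + (½)*(-3) = -3/2 - 3/2 = -3)
b(u, C) = -C/2 - u/2 (b(u, C) = ((C + u)*(3 - 4))/2 = ((C + u)*(-1))/2 = (-C - u)/2 = -C/2 - u/2)
y = -4 (y = -2*2 = -4)
N = -48 (N = -3*(-4)*(-4) = 12*(-4) = -48)
l = 24 (l = (-½*2 - ½*(-1))*(-48) = (-1 + ½)*(-48) = -½*(-48) = 24)
l⁴ = 24⁴ = 331776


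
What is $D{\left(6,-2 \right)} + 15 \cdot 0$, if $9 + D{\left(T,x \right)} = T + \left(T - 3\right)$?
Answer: $0$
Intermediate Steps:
$D{\left(T,x \right)} = -12 + 2 T$ ($D{\left(T,x \right)} = -9 + \left(T + \left(T - 3\right)\right) = -9 + \left(T + \left(-3 + T\right)\right) = -9 + \left(-3 + 2 T\right) = -12 + 2 T$)
$D{\left(6,-2 \right)} + 15 \cdot 0 = \left(-12 + 2 \cdot 6\right) + 15 \cdot 0 = \left(-12 + 12\right) + 0 = 0 + 0 = 0$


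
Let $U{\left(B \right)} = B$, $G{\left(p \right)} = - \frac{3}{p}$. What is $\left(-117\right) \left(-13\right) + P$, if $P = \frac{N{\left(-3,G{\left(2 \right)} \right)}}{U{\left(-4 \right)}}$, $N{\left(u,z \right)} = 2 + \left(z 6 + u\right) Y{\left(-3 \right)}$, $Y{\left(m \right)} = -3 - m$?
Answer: $\frac{3041}{2} \approx 1520.5$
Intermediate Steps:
$N{\left(u,z \right)} = 2$ ($N{\left(u,z \right)} = 2 + \left(z 6 + u\right) \left(-3 - -3\right) = 2 + \left(6 z + u\right) \left(-3 + 3\right) = 2 + \left(u + 6 z\right) 0 = 2 + 0 = 2$)
$P = - \frac{1}{2}$ ($P = \frac{2}{-4} = 2 \left(- \frac{1}{4}\right) = - \frac{1}{2} \approx -0.5$)
$\left(-117\right) \left(-13\right) + P = \left(-117\right) \left(-13\right) - \frac{1}{2} = 1521 - \frac{1}{2} = \frac{3041}{2}$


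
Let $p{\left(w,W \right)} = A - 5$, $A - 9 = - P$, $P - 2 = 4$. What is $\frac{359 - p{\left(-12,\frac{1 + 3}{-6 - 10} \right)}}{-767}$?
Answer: $- \frac{361}{767} \approx -0.47066$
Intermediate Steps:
$P = 6$ ($P = 2 + 4 = 6$)
$A = 3$ ($A = 9 - 6 = 3$)
$p{\left(w,W \right)} = -2$ ($p{\left(w,W \right)} = 3 - 5 = -2$)
$\frac{359 - p{\left(-12,\frac{1 + 3}{-6 - 10} \right)}}{-767} = \frac{359 - -2}{-767} = \left(359 + 2\right) \left(- \frac{1}{767}\right) = 361 \left(- \frac{1}{767}\right) = - \frac{361}{767}$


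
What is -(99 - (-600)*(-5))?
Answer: 2901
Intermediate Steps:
-(99 - (-600)*(-5)) = -(99 - 25*120) = -(99 - 3000) = -1*(-2901) = 2901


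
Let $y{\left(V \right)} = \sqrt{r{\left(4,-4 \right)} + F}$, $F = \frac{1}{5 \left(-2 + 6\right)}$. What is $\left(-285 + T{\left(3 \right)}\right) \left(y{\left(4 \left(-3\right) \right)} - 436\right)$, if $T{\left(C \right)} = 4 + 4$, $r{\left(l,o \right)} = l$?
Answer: $120772 - \frac{2493 \sqrt{5}}{10} \approx 1.2021 \cdot 10^{5}$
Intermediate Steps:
$T{\left(C \right)} = 8$
$F = \frac{1}{20}$ ($F = \frac{1}{5 \cdot 4} = \frac{1}{20} \approx 0.05$)
$y{\left(V \right)} = \frac{9 \sqrt{5}}{10}$ ($y{\left(V \right)} = \sqrt{4 + \frac{1}{20}} = \sqrt{\frac{81}{20}} = \frac{9 \sqrt{5}}{10}$)
$\left(-285 + T{\left(3 \right)}\right) \left(y{\left(4 \left(-3\right) \right)} - 436\right) = \left(-285 + 8\right) \left(\frac{9 \sqrt{5}}{10} - 436\right) = - 277 \left(-436 + \frac{9 \sqrt{5}}{10}\right) = 120772 - \frac{2493 \sqrt{5}}{10}$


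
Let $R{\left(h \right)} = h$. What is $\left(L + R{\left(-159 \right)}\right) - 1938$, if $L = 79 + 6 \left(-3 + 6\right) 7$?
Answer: $-1892$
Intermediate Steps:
$L = 205$ ($L = 79 + 6 \cdot 3 \cdot 7 = 79 + 18 \cdot 7 = 79 + 126 = 205$)
$\left(L + R{\left(-159 \right)}\right) - 1938 = \left(205 - 159\right) - 1938 = 46 - 1938 = -1892$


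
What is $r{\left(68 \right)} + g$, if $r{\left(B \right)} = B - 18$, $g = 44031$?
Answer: $44081$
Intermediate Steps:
$r{\left(B \right)} = -18 + B$ ($r{\left(B \right)} = B - 18 = -18 + B$)
$r{\left(68 \right)} + g = \left(-18 + 68\right) + 44031 = 50 + 44031 = 44081$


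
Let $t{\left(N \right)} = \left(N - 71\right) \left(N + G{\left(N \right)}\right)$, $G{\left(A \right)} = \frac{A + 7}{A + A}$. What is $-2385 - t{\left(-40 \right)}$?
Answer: $- \frac{542337}{80} \approx -6779.2$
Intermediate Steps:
$G{\left(A \right)} = \frac{7 + A}{2 A}$
$t{\left(N \right)} = \left(-71 + N\right) \left(N + \frac{7 + N}{2 N}\right)$ ($t{\left(N \right)} = \left(N - 71\right) \left(N + \frac{7 + N}{2 N}\right) = \left(-71 + N\right) \left(N + \frac{7 + N}{2 N}\right)$)
$-2385 - t{\left(-40 \right)} = -2385 - \left(-32 + \left(-40\right)^{2} - \frac{497}{2 \left(-40\right)} - -2820\right) = -2385 - \left(-32 + 1600 - - \frac{497}{80} + 2820\right) = -2385 - \left(-32 + 1600 + \frac{497}{80} + 2820\right) = -2385 - \frac{351537}{80} = - \frac{542337}{80}$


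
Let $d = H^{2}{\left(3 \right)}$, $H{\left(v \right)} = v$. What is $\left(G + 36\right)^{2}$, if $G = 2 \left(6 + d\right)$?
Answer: $4356$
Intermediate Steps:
$d = 9$ ($d = 3^{2} = 9$)
$G = 30$ ($G = 2 \left(6 + 9\right) = 2 \cdot 15 = 30$)
$\left(G + 36\right)^{2} = \left(30 + 36\right)^{2} = 66^{2} = 4356$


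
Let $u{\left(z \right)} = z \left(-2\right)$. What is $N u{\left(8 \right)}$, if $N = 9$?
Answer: $-144$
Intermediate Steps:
$u{\left(z \right)} = - 2 z$
$N u{\left(8 \right)} = 9 \left(\left(-2\right) 8\right) = 9 \left(-16\right) = -144$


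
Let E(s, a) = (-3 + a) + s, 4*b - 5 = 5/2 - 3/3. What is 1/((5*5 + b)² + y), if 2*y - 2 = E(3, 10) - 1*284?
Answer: 64/36665 ≈ 0.0017455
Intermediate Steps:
b = 13/8 (b = 5/4 + (5/2 - 3/3)/4 = 5/4 + (5*(½) - 3*⅓)/4 = 5/4 + (5/2 - 1)/4 = 5/4 + (¼)*(3/2) = 5/4 + 3/8 = 13/8 ≈ 1.6250)
E(s, a) = -3 + a + s
y = -136 (y = 1 + ((-3 + 10 + 3) - 1*284)/2 = 1 + (10 - 284)/2 = 1 + (½)*(-274) = 1 - 137 = -136)
1/((5*5 + b)² + y) = 1/((5*5 + 13/8)² - 136) = 1/((25 + 13/8)² - 136) = 1/((213/8)² - 136) = 1/(45369/64 - 136) = 1/(36665/64) = 64/36665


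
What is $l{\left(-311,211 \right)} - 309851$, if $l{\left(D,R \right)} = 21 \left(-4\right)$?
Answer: $-309935$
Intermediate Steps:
$l{\left(D,R \right)} = -84$
$l{\left(-311,211 \right)} - 309851 = -84 - 309851 = -309935$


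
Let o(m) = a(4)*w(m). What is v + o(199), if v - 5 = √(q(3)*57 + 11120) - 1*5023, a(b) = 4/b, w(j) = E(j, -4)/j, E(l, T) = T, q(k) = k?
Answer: -998586/199 + √11291 ≈ -4911.8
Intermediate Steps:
w(j) = -4/j
o(m) = -4/m (o(m) = (4/4)*(-4/m) = (4*(¼))*(-4/m) = 1*(-4/m) = -4/m)
v = -5018 + √11291 (v = 5 + (√(3*57 + 11120) - 1*5023) = 5 + (√(171 + 11120) - 5023) = 5 + (√11291 - 5023) = 5 + (-5023 + √11291) = -5018 + √11291 ≈ -4911.7)
v + o(199) = (-5018 + √11291) - 4/199 = -998586/199 + √11291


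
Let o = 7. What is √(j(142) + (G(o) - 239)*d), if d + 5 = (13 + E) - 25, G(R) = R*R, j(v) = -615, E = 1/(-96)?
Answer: √376845/12 ≈ 51.156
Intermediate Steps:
E = -1/96 ≈ -0.010417
G(R) = R²
d = -1633/96 (d = -5 + ((13 - 1/96) - 25) = -5 + (1247/96 - 25) = -5 - 1153/96 = -1633/96 ≈ -17.010)
√(j(142) + (G(o) - 239)*d) = √(-615 + (7² - 239)*(-1633/96)) = √(-615 + (49 - 239)*(-1633/96)) = √(-615 - 190*(-1633/96)) = √(-615 + 155135/48) = √(125615/48) = √376845/12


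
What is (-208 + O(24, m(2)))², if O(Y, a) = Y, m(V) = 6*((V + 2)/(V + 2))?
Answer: 33856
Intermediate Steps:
m(V) = 6 (m(V) = 6*((2 + V)/(2 + V)) = 6*1 = 6)
(-208 + O(24, m(2)))² = (-208 + 24)² = (-184)² = 33856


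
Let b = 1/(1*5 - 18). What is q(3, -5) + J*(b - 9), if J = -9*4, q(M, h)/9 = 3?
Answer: 4599/13 ≈ 353.77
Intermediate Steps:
q(M, h) = 27 (q(M, h) = 9*3 = 27)
b = -1/13 (b = 1/(5 - 18) = 1/(-13) = -1/13 ≈ -0.076923)
J = -36
q(3, -5) + J*(b - 9) = 27 - 36*(-1/13 - 9) = 27 - 36*(-118/13) = 27 + 4248/13 = 4599/13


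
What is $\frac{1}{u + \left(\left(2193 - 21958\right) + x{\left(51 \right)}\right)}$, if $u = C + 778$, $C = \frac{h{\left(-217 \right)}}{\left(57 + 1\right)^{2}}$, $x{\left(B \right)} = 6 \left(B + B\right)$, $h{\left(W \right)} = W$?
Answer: $- \frac{3364}{61813717} \approx -5.4422 \cdot 10^{-5}$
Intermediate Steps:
$x{\left(B \right)} = 12 B$ ($x{\left(B \right)} = 6 \cdot 2 B = 12 B$)
$C = - \frac{217}{3364}$ ($C = - \frac{217}{\left(57 + 1\right)^{2}} = - \frac{217}{58^{2}} = - \frac{217}{3364} \approx -0.064507$)
$u = \frac{2616975}{3364}$ ($u = - \frac{217}{3364} + 778 = \frac{2616975}{3364} \approx 777.94$)
$\frac{1}{u + \left(\left(2193 - 21958\right) + x{\left(51 \right)}\right)} = \frac{1}{\frac{2616975}{3364} + \left(\left(2193 - 21958\right) + 12 \cdot 51\right)} = \frac{1}{\frac{2616975}{3364} + \left(\left(2193 - 21958\right) + 612\right)} = \frac{1}{\frac{2616975}{3364} + \left(-19765 + 612\right)} = \frac{1}{\frac{2616975}{3364} - 19153} = \frac{1}{- \frac{61813717}{3364}} = - \frac{3364}{61813717}$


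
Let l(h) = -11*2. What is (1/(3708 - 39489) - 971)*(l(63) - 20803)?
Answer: 723530305400/35781 ≈ 2.0221e+7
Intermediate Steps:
l(h) = -22
(1/(3708 - 39489) - 971)*(l(63) - 20803) = (1/(3708 - 39489) - 971)*(-22 - 20803) = (1/(-35781) - 971)*(-20825) = (-1/35781 - 971)*(-20825) = -34743352/35781*(-20825) = 723530305400/35781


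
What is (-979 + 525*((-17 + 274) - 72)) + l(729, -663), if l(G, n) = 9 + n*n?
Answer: 535724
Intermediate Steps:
l(G, n) = 9 + n²
(-979 + 525*((-17 + 274) - 72)) + l(729, -663) = (-979 + 525*((-17 + 274) - 72)) + (9 + (-663)²) = (-979 + 525*(257 - 72)) + (9 + 439569) = (-979 + 525*185) + 439578 = (-979 + 97125) + 439578 = 96146 + 439578 = 535724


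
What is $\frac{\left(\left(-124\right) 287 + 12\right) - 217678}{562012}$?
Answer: $- \frac{126627}{281006} \approx -0.45062$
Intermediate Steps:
$\frac{\left(\left(-124\right) 287 + 12\right) - 217678}{562012} = \left(\left(-35588 + 12\right) - 217678\right) \frac{1}{562012} = \left(-35576 - 217678\right) \frac{1}{562012} = \left(-253254\right) \frac{1}{562012} = - \frac{126627}{281006}$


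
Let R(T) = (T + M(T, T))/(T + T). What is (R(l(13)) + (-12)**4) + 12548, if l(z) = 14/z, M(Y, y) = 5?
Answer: 932031/28 ≈ 33287.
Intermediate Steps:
R(T) = (5 + T)/(2*T) (R(T) = (T + 5)/(T + T) = (5 + T)/((2*T)) = (5 + T)*(1/(2*T)) = (5 + T)/(2*T))
(R(l(13)) + (-12)**4) + 12548 = ((5 + 14/13)/(2*((14/13))) + (-12)**4) + 12548 = ((5 + 14*(1/13))/(2*((14*(1/13)))) + 20736) + 12548 = ((5 + 14/13)/(2*(14/13)) + 20736) + 12548 = ((1/2)*(13/14)*(79/13) + 20736) + 12548 = (79/28 + 20736) + 12548 = 580687/28 + 12548 = 932031/28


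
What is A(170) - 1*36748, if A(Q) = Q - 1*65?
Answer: -36643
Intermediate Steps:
A(Q) = -65 + Q (A(Q) = Q - 65 = -65 + Q)
A(170) - 1*36748 = (-65 + 170) - 1*36748 = 105 - 36748 = -36643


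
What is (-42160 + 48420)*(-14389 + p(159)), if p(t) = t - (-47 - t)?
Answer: -87790240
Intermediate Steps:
p(t) = 47 + 2*t (p(t) = t + (47 + t) = 47 + 2*t)
(-42160 + 48420)*(-14389 + p(159)) = (-42160 + 48420)*(-14389 + (47 + 2*159)) = 6260*(-14389 + (47 + 318)) = 6260*(-14389 + 365) = 6260*(-14024) = -87790240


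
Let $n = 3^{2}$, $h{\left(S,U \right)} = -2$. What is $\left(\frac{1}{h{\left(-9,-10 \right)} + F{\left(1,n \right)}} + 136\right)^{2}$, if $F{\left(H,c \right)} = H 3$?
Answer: $18769$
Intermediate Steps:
$n = 9$
$F{\left(H,c \right)} = 3 H$
$\left(\frac{1}{h{\left(-9,-10 \right)} + F{\left(1,n \right)}} + 136\right)^{2} = \left(\frac{1}{-2 + 3 \cdot 1} + 136\right)^{2} = \left(\frac{1}{-2 + 3} + 136\right)^{2} = \left(1^{-1} + 136\right)^{2} = \left(1 + 136\right)^{2} = 137^{2} = 18769$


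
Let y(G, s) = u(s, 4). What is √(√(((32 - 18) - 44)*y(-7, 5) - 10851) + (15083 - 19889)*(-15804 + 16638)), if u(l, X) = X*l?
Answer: √(-4008204 + I*√11451) ≈ 0.03 + 2002.1*I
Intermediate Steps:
y(G, s) = 4*s
√(√(((32 - 18) - 44)*y(-7, 5) - 10851) + (15083 - 19889)*(-15804 + 16638)) = √(√(((32 - 18) - 44)*(4*5) - 10851) + (15083 - 19889)*(-15804 + 16638)) = √(√((14 - 44)*20 - 10851) - 4806*834) = √(√(-30*20 - 10851) - 4008204) = √(√(-600 - 10851) - 4008204) = √(√(-11451) - 4008204) = √(I*√11451 - 4008204) = √(-4008204 + I*√11451)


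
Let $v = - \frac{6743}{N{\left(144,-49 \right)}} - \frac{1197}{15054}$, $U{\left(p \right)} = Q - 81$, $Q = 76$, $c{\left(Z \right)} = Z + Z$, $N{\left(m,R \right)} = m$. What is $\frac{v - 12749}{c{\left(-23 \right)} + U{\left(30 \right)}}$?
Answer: $\frac{4623109619}{18426096} \approx 250.9$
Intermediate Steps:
$c{\left(Z \right)} = 2 Z$
$U{\left(p \right)} = -5$ ($U{\left(p \right)} = 76 - 81 = -5$)
$v = - \frac{16946915}{361296}$ ($v = - \frac{6743}{144} - \frac{1197}{15054} = \left(-6743\right) \frac{1}{144} - \frac{399}{5018} = - \frac{6743}{144} - \frac{399}{5018} = - \frac{16946915}{361296} \approx -46.906$)
$\frac{v - 12749}{c{\left(-23 \right)} + U{\left(30 \right)}} = \frac{- \frac{16946915}{361296} - 12749}{2 \left(-23\right) - 5} = - \frac{4623109619}{361296 \left(-46 - 5\right)} = - \frac{4623109619}{361296 \left(-51\right)} = \left(- \frac{4623109619}{361296}\right) \left(- \frac{1}{51}\right) = \frac{4623109619}{18426096}$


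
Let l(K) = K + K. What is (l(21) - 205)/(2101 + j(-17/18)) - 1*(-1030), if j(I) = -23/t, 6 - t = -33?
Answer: 84367123/81916 ≈ 1029.9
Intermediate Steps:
t = 39 (t = 6 - 1*(-33) = 6 + 33 = 39)
j(I) = -23/39
l(K) = 2*K
(l(21) - 205)/(2101 + j(-17/18)) - 1*(-1030) = (2*21 - 205)/(2101 - 23/39) - 1*(-1030) = (42 - 205)/(81916/39) + 1030 = -163*39/81916 + 1030 = -6357/81916 + 1030 = 84367123/81916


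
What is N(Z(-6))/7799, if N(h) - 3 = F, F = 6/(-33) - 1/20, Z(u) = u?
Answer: 609/1715780 ≈ 0.00035494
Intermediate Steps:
F = -51/220 (F = 6*(-1/33) - 1*1/20 = -2/11 - 1/20 = -51/220 ≈ -0.23182)
N(h) = 609/220 (N(h) = 3 - 51/220 = 609/220)
N(Z(-6))/7799 = (609/220)/7799 = (609/220)*(1/7799) = 609/1715780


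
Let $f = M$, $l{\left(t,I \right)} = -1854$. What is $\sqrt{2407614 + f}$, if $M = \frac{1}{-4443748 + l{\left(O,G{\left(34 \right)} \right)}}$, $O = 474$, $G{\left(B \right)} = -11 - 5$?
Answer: $\frac{\sqrt{47582583495327418454}}{4445602} \approx 1551.6$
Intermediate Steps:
$G{\left(B \right)} = -16$ ($G{\left(B \right)} = -11 - 5 = -16$)
$M = - \frac{1}{4445602}$ ($M = \frac{1}{-4443748 - 1854} = \frac{1}{-4445602} = - \frac{1}{4445602} \approx -2.2494 \cdot 10^{-7}$)
$f = - \frac{1}{4445602} \approx -2.2494 \cdot 10^{-7}$
$\sqrt{2407614 + f} = \sqrt{2407614 - \frac{1}{4445602}} = \sqrt{\frac{10703293613627}{4445602}} = \frac{\sqrt{47582583495327418454}}{4445602}$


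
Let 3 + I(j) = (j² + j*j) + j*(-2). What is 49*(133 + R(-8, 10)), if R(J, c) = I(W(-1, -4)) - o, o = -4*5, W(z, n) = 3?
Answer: 7938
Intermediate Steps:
I(j) = -3 - 2*j + 2*j² (I(j) = -3 + ((j² + j*j) + j*(-2)) = -3 + ((j² + j²) - 2*j) = -3 + (2*j² - 2*j) = -3 + (-2*j + 2*j²) = -3 - 2*j + 2*j²)
o = -20
R(J, c) = 29 (R(J, c) = (-3 - 2*3 + 2*3²) - 1*(-20) = (-3 - 6 + 2*9) + 20 = (-3 - 6 + 18) + 20 = 9 + 20 = 29)
49*(133 + R(-8, 10)) = 49*(133 + 29) = 49*162 = 7938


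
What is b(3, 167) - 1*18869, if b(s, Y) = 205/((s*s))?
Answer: -169616/9 ≈ -18846.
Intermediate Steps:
b(s, Y) = 205/s² (b(s, Y) = 205/(s²) = 205/s²)
b(3, 167) - 1*18869 = 205/3² - 1*18869 = 205*(⅑) - 18869 = 205/9 - 18869 = -169616/9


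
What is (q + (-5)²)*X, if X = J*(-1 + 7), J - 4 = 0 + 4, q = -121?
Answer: -4608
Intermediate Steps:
J = 8 (J = 4 + (0 + 4) = 4 + 4 = 8)
X = 48 (X = 8*(-1 + 7) = 8*6 = 48)
(q + (-5)²)*X = (-121 + (-5)²)*48 = (-121 + 25)*48 = -96*48 = -4608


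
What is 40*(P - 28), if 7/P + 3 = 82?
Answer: -88200/79 ≈ -1116.5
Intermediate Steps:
P = 7/79 (P = 7/(-3 + 82) = 7/79 ≈ 0.088608)
40*(P - 28) = 40*(7/79 - 28) = 40*(-2205/79) = -88200/79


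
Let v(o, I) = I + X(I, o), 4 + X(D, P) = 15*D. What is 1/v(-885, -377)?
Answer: -1/6036 ≈ -0.00016567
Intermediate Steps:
X(D, P) = -4 + 15*D
v(o, I) = -4 + 16*I (v(o, I) = I + (-4 + 15*I) = -4 + 16*I)
1/v(-885, -377) = 1/(-4 + 16*(-377)) = 1/(-4 - 6032) = 1/(-6036) = -1/6036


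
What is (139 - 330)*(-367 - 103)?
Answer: 89770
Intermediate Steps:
(139 - 330)*(-367 - 103) = -191*(-470) = 89770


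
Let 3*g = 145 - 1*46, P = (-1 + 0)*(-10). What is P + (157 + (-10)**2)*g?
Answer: 8491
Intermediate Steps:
P = 10 (P = -1*(-10) = 10)
g = 33 (g = (145 - 1*46)/3 = (145 - 46)/3 = (1/3)*99 = 33)
P + (157 + (-10)**2)*g = 10 + (157 + (-10)**2)*33 = 10 + (157 + 100)*33 = 10 + 257*33 = 10 + 8481 = 8491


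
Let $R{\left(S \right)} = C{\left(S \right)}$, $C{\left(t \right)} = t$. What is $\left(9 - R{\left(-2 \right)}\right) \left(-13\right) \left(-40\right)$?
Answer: $5720$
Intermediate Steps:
$R{\left(S \right)} = S$
$\left(9 - R{\left(-2 \right)}\right) \left(-13\right) \left(-40\right) = \left(9 - -2\right) \left(-13\right) \left(-40\right) = \left(9 + 2\right) \left(-13\right) \left(-40\right) = 11 \left(-13\right) \left(-40\right) = \left(-143\right) \left(-40\right) = 5720$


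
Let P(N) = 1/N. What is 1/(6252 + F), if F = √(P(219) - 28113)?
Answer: 684594/4283160061 - I*√1348327374/8566320122 ≈ 0.00015983 - 4.2865e-6*I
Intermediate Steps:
F = I*√1348327374/219 (F = √(1/219 - 28113) = √(-6156746/219) = I*√1348327374/219 ≈ 167.67*I)
1/(6252 + F) = 1/(6252 + I*√1348327374/219)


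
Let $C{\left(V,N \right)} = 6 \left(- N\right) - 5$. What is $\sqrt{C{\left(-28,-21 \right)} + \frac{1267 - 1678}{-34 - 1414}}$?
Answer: $\frac{\sqrt{63574078}}{724} \approx 11.013$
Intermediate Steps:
$C{\left(V,N \right)} = -5 - 6 N$ ($C{\left(V,N \right)} = - 6 N - 5 = -5 - 6 N$)
$\sqrt{C{\left(-28,-21 \right)} + \frac{1267 - 1678}{-34 - 1414}} = \sqrt{\left(-5 - -126\right) + \frac{1267 - 1678}{-34 - 1414}} = \sqrt{\left(-5 + 126\right) - \frac{411}{-1448}} = \sqrt{121 - - \frac{411}{1448}} = \sqrt{121 + \frac{411}{1448}} = \sqrt{\frac{175619}{1448}} = \frac{\sqrt{63574078}}{724}$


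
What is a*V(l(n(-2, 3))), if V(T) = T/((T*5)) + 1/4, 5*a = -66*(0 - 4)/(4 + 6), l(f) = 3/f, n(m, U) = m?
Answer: 297/125 ≈ 2.3760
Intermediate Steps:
a = 132/25 (a = (-66*(0 - 4)/(4 + 6))/5 = (-(-264)/10)/5 = (-66*(-2/5))/5 = (1/5)*(132/5) = 132/25 ≈ 5.2800)
V(T) = 9/20 (V(T) = T/((5*T)) + 1*(1/4) = T*(1/(5*T)) + 1/4 = 1/5 + 1/4 = 9/20)
a*V(l(n(-2, 3))) = (132/25)*(9/20) = 297/125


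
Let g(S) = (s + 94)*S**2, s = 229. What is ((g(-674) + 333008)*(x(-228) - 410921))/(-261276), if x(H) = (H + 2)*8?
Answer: 15174410510431/65319 ≈ 2.3231e+8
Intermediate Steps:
g(S) = 323*S**2 (g(S) = (229 + 94)*S**2 = 323*S**2)
x(H) = 16 + 8*H (x(H) = (2 + H)*8 = 16 + 8*H)
((g(-674) + 333008)*(x(-228) - 410921))/(-261276) = ((323*(-674)**2 + 333008)*((16 + 8*(-228)) - 410921))/(-261276) = ((323*454276 + 333008)*((16 - 1824) - 410921))*(-1/261276) = ((146731148 + 333008)*(-1808 - 410921))*(-1/261276) = (147064156*(-412729))*(-1/261276) = -60697642041724*(-1/261276) = 15174410510431/65319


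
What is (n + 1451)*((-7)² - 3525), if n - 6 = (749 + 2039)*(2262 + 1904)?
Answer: -40378137140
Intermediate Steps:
n = 11614814 (n = 6 + (749 + 2039)*(2262 + 1904) = 6 + 2788*4166 = 6 + 11614808 = 11614814)
(n + 1451)*((-7)² - 3525) = (11614814 + 1451)*((-7)² - 3525) = 11616265*(49 - 3525) = 11616265*(-3476) = -40378137140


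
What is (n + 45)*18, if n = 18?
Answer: 1134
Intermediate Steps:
(n + 45)*18 = (18 + 45)*18 = 63*18 = 1134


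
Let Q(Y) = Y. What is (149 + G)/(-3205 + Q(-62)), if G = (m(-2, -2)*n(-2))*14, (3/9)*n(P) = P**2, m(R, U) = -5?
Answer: 691/3267 ≈ 0.21151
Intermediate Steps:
n(P) = 3*P**2
G = -840 (G = -15*(-2)**2*14 = -15*4*14 = -5*12*14 = -60*14 = -840)
(149 + G)/(-3205 + Q(-62)) = (149 - 840)/(-3205 - 62) = -691/(-3267) = -691*(-1/3267) = 691/3267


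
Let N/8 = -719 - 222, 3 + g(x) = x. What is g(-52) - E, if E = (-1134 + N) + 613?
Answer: 7994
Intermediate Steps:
g(x) = -3 + x
N = -7528 (N = 8*(-719 - 222) = 8*(-941) = -7528)
E = -8049 (E = (-1134 - 7528) + 613 = -8662 + 613 = -8049)
g(-52) - E = (-3 - 52) - 1*(-8049) = -55 + 8049 = 7994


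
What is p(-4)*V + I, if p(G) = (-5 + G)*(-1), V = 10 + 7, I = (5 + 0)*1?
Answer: 158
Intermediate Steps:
I = 5 (I = 5*1 = 5)
V = 17
p(G) = 5 - G
p(-4)*V + I = (5 - 1*(-4))*17 + 5 = (5 + 4)*17 + 5 = 9*17 + 5 = 153 + 5 = 158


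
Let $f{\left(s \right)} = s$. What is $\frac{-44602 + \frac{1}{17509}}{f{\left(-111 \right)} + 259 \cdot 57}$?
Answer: $- \frac{86770713}{28504652} \approx -3.0441$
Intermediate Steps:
$\frac{-44602 + \frac{1}{17509}}{f{\left(-111 \right)} + 259 \cdot 57} = \frac{-44602 + \frac{1}{17509}}{-111 + 259 \cdot 57} = \frac{-44602 + \frac{1}{17509}}{-111 + 14763} = - \frac{780936417}{17509 \cdot 14652} = \left(- \frac{780936417}{17509}\right) \frac{1}{14652} = - \frac{86770713}{28504652}$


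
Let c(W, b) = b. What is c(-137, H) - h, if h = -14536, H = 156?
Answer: 14692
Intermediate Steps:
c(-137, H) - h = 156 - 1*(-14536) = 156 + 14536 = 14692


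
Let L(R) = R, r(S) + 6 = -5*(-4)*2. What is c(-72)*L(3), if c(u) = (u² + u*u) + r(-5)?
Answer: 31206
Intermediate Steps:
r(S) = 34 (r(S) = -6 - 5*(-4)*2 = -6 + 20*2 = -6 + 40 = 34)
c(u) = 34 + 2*u² (c(u) = (u² + u*u) + 34 = (u² + u²) + 34 = 2*u² + 34 = 34 + 2*u²)
c(-72)*L(3) = (34 + 2*(-72)²)*3 = (34 + 2*5184)*3 = (34 + 10368)*3 = 10402*3 = 31206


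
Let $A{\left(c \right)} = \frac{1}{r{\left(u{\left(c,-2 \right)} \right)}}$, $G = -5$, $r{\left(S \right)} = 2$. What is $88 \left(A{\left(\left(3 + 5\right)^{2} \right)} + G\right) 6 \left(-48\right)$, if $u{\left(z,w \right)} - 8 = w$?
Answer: $114048$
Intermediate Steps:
$u{\left(z,w \right)} = 8 + w$
$A{\left(c \right)} = \frac{1}{2}$
$88 \left(A{\left(\left(3 + 5\right)^{2} \right)} + G\right) 6 \left(-48\right) = 88 \left(\frac{1}{2} - 5\right) 6 \left(-48\right) = 88 \left(\left(- \frac{9}{2}\right) 6\right) \left(-48\right) = 88 \left(-27\right) \left(-48\right) = \left(-2376\right) \left(-48\right) = 114048$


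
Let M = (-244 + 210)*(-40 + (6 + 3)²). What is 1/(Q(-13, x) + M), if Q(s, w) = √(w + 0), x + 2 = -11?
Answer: -1394/1943249 - I*√13/1943249 ≈ -0.00071735 - 1.8554e-6*I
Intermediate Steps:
x = -13 (x = -2 - 11 = -13)
Q(s, w) = √w
M = -1394 (M = -34*(-40 + 9²) = -34*(-40 + 81) = -34*41 = -1394)
1/(Q(-13, x) + M) = 1/(√(-13) - 1394) = 1/(I*√13 - 1394) = 1/(-1394 + I*√13)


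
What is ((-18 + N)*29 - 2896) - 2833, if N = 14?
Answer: -5845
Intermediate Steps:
((-18 + N)*29 - 2896) - 2833 = ((-18 + 14)*29 - 2896) - 2833 = (-4*29 - 2896) - 2833 = (-116 - 2896) - 2833 = -3012 - 2833 = -5845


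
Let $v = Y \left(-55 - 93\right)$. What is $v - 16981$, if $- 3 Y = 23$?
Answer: $- \frac{47539}{3} \approx -15846.0$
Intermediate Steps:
$Y = - \frac{23}{3}$ ($Y = \left(- \frac{1}{3}\right) 23 = - \frac{23}{3} \approx -7.6667$)
$v = \frac{3404}{3}$ ($v = - \frac{23 \left(-55 - 93\right)}{3} = \left(- \frac{23}{3}\right) \left(-148\right) = \frac{3404}{3} \approx 1134.7$)
$v - 16981 = \frac{3404}{3} - 16981 = - \frac{47539}{3}$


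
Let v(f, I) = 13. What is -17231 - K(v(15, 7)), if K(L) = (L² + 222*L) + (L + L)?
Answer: -20312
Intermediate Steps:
K(L) = L² + 224*L (K(L) = (L² + 222*L) + 2*L = L² + 224*L)
-17231 - K(v(15, 7)) = -17231 - 13*(224 + 13) = -17231 - 13*237 = -17231 - 1*3081 = -17231 - 3081 = -20312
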